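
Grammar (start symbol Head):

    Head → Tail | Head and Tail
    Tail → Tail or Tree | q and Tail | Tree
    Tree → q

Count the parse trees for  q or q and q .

Parse trees for q or q and q:
  [Head [Head [Tail [Tail [Tree q]] or [Tree q]]] and [Tail [Tree q]]]

1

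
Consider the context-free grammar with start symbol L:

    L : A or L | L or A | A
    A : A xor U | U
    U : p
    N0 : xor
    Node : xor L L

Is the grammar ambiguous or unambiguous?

Witness: p or p

Derivation 1: L ⇒ A or L ⇒ U or L ⇒ p or L ⇒ p or A ⇒ p or U ⇒ p or p
Derivation 2: L ⇒ L or A ⇒ A or A ⇒ U or A ⇒ p or A ⇒ p or U ⇒ p or p

Two distinct leftmost derivations for the same string.

Ambiguous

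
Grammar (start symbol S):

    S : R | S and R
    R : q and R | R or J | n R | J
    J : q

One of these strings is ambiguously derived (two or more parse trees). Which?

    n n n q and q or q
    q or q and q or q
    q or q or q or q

n n n q and q or q

n n n q and q or q: 6 trees
q or q and q or q: 1 tree
q or q or q or q: 1 tree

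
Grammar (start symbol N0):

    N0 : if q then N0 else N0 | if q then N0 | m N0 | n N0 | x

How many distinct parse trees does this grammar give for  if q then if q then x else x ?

Parse trees for if q then if q then x else x:
  [N0 if q then [N0 if q then [N0 x]] else [N0 x]]
  [N0 if q then [N0 if q then [N0 x] else [N0 x]]]

2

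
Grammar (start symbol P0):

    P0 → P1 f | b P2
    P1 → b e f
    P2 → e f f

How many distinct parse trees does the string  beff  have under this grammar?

Parse trees for beff:
  [P0 [P1 b e f] f]
  [P0 b [P2 e f f]]

2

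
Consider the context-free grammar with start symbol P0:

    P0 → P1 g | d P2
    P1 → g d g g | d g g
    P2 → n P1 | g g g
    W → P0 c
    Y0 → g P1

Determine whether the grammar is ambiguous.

Ambiguous

Witness: d g g g

Derivation 1: P0 ⇒ P1 g ⇒ d g g g
Derivation 2: P0 ⇒ d P2 ⇒ d g g g

Two distinct leftmost derivations for the same string.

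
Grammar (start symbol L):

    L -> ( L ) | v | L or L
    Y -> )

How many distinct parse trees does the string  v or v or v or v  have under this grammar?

5

Parse trees for v or v or v or v:
  [L [L v] or [L [L v] or [L [L v] or [L v]]]]
  [L [L v] or [L [L [L v] or [L v]] or [L v]]]
  [L [L [L v] or [L v]] or [L [L v] or [L v]]]
  [L [L [L v] or [L [L v] or [L v]]] or [L v]]
  [L [L [L [L v] or [L v]] or [L v]] or [L v]]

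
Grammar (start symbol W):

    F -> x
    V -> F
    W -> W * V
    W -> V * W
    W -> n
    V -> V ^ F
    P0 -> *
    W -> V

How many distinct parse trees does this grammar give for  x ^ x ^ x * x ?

Parse trees for x ^ x ^ x * x:
  [W [W [V [V [V [F x]] ^ [F x]] ^ [F x]]] * [V [F x]]]
  [W [V [V [V [F x]] ^ [F x]] ^ [F x]] * [W [V [F x]]]]

2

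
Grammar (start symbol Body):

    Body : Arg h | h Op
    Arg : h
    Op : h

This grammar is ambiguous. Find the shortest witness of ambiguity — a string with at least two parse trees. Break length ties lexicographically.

h h

length 2: h h has 2 parse trees

Two derivations of h h:
  Body ⇒ Arg h ⇒ h h
  Body ⇒ h Op ⇒ h h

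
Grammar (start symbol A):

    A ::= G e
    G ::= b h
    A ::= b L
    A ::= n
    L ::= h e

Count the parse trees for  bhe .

2

Parse trees for bhe:
  [A [G b h] e]
  [A b [L h e]]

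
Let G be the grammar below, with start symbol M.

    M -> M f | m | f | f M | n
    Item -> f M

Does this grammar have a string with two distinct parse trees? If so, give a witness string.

Witness: f f

Derivation 1: M ⇒ M f ⇒ f f
Derivation 2: M ⇒ f M ⇒ f f

Two distinct leftmost derivations for the same string.

Ambiguous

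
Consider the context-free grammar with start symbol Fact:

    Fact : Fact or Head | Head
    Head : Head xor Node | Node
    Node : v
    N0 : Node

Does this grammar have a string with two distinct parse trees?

(N0 is unreachable from Fact, so its rules don't affect L(Fact).) This is a standard precedence ladder (Fact over Head over Node), with each level left-recursive on its own operator ('or' at Fact, 'xor' at Head). That structure is LR(1), hence unambiguous.

Unambiguous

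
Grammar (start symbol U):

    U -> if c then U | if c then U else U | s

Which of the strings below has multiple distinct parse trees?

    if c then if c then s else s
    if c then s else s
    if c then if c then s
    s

if c then if c then s else s

if c then if c then s else s: 2 trees
if c then s else s: 1 tree
if c then if c then s: 1 tree
s: 1 tree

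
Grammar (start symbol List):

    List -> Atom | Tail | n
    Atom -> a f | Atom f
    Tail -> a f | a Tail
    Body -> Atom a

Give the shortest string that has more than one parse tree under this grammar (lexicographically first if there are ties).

a f

length 1: no string has ≥2 trees
length 2: a f has 2 parse trees

Two derivations of a f:
  List ⇒ Atom ⇒ a f
  List ⇒ Tail ⇒ a f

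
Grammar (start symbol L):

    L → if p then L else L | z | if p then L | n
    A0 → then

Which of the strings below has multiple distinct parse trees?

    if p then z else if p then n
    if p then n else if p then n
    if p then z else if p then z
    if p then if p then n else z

if p then if p then n else z

if p then z else if p then n: 1 tree
if p then n else if p then n: 1 tree
if p then z else if p then z: 1 tree
if p then if p then n else z: 2 trees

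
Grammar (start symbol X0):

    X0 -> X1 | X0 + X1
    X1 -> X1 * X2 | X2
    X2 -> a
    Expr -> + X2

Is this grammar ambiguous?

Unambiguous

Only X0, X1, X2 are reachable from X0; ignoring the rest: X0 → X0 + X1 | X1  ;  X1 → X1 * X2 | X2  — a left-associative chain with X2 at the bottom. Each string factors uniquely by precedence.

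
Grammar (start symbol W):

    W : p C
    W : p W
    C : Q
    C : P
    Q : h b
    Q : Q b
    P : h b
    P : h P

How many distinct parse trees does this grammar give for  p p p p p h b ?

Parse trees for p p p p p h b:
  [W p [W p [W p [W p [W p [C [Q h b]]]]]]]
  [W p [W p [W p [W p [W p [C [P h b]]]]]]]

2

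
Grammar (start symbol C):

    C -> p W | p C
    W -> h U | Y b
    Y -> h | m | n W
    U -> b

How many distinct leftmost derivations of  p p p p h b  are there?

2

Parse trees for p p p p h b:
  [C p [C p [C p [C p [W h [U b]]]]]]
  [C p [C p [C p [C p [W [Y h] b]]]]]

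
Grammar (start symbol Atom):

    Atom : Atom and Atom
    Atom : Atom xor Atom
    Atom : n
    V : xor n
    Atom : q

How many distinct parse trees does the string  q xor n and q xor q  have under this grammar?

5

Parse trees for q xor n and q xor q:
  [Atom [Atom [Atom q] xor [Atom n]] and [Atom [Atom q] xor [Atom q]]]
  [Atom [Atom q] xor [Atom [Atom n] and [Atom [Atom q] xor [Atom q]]]]
  [Atom [Atom q] xor [Atom [Atom [Atom n] and [Atom q]] xor [Atom q]]]
  [Atom [Atom [Atom [Atom q] xor [Atom n]] and [Atom q]] xor [Atom q]]
  [Atom [Atom [Atom q] xor [Atom [Atom n] and [Atom q]]] xor [Atom q]]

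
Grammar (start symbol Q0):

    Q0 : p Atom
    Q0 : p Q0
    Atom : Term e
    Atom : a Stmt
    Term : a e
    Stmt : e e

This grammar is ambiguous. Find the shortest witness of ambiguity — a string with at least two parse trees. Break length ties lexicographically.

p a e e

length 4: p a e e has 2 parse trees

Two derivations of p a e e:
  Q0 ⇒ p Atom ⇒ p Term e ⇒ p a e e
  Q0 ⇒ p Atom ⇒ p a Stmt ⇒ p a e e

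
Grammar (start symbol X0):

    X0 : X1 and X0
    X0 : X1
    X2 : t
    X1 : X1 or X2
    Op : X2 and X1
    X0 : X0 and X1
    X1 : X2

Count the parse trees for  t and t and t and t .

Parse trees for t and t and t and t:
  [X0 [X1 [X2 t]] and [X0 [X1 [X2 t]] and [X0 [X1 [X2 t]] and [X0 [X1 [X2 t]]]]]]
  [X0 [X1 [X2 t]] and [X0 [X1 [X2 t]] and [X0 [X0 [X1 [X2 t]]] and [X1 [X2 t]]]]]
  [X0 [X1 [X2 t]] and [X0 [X0 [X1 [X2 t]] and [X0 [X1 [X2 t]]]] and [X1 [X2 t]]]]
  [X0 [X1 [X2 t]] and [X0 [X0 [X0 [X1 [X2 t]]] and [X1 [X2 t]]] and [X1 [X2 t]]]]
  [X0 [X0 [X1 [X2 t]] and [X0 [X1 [X2 t]] and [X0 [X1 [X2 t]]]]] and [X1 [X2 t]]]
  [X0 [X0 [X1 [X2 t]] and [X0 [X0 [X1 [X2 t]]] and [X1 [X2 t]]]] and [X1 [X2 t]]]
  [X0 [X0 [X0 [X1 [X2 t]] and [X0 [X1 [X2 t]]]] and [X1 [X2 t]]] and [X1 [X2 t]]]
  [X0 [X0 [X0 [X0 [X1 [X2 t]]] and [X1 [X2 t]]] and [X1 [X2 t]]] and [X1 [X2 t]]]

8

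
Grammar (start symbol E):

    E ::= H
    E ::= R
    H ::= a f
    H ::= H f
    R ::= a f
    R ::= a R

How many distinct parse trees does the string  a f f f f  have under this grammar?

Parse trees for a f f f f:
  [E [H [H [H [H a f] f] f] f]]

1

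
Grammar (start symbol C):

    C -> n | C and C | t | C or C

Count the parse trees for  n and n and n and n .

Parse trees for n and n and n and n:
  [C [C n] and [C [C n] and [C [C n] and [C n]]]]
  [C [C n] and [C [C [C n] and [C n]] and [C n]]]
  [C [C [C n] and [C n]] and [C [C n] and [C n]]]
  [C [C [C n] and [C [C n] and [C n]]] and [C n]]
  [C [C [C [C n] and [C n]] and [C n]] and [C n]]

5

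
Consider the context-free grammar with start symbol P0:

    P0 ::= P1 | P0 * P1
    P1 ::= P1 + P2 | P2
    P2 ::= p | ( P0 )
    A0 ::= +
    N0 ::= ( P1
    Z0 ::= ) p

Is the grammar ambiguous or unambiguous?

Unambiguous

(A0, N0, Z0 are unreachable from P0, so their rules don't affect L(P0).) The grammar is stratified — P0 handles '*' (left-recursive), P1 handles '+', P2 atoms. Each operator has a fixed associativity and precedence level, so every string has one parse.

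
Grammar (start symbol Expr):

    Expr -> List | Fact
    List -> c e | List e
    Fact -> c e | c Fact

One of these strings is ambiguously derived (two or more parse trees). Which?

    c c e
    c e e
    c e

c e

c c e: 1 tree
c e e: 1 tree
c e: 2 trees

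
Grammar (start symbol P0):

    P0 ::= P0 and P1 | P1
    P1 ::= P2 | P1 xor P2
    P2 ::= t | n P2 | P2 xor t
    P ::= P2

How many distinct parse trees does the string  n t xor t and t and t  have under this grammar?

3

Parse trees for n t xor t and t and t:
  [P0 [P0 [P0 [P1 [P2 n [P2 [P2 t] xor t]]]] and [P1 [P2 t]]] and [P1 [P2 t]]]
  [P0 [P0 [P0 [P1 [P2 [P2 n [P2 t]] xor t]]] and [P1 [P2 t]]] and [P1 [P2 t]]]
  [P0 [P0 [P0 [P1 [P1 [P2 n [P2 t]]] xor [P2 t]]] and [P1 [P2 t]]] and [P1 [P2 t]]]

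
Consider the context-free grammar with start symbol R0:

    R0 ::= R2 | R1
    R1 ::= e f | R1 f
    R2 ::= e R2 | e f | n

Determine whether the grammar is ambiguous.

Ambiguous

Witness: e f

Derivation 1: R0 ⇒ R2 ⇒ e f
Derivation 2: R0 ⇒ R1 ⇒ e f

Two distinct leftmost derivations for the same string.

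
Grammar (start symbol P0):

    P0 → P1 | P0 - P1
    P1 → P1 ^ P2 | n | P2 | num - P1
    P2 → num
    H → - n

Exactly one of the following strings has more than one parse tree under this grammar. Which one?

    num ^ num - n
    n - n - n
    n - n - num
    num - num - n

num - num - n

num ^ num - n: 1 tree
n - n - n: 1 tree
n - n - num: 1 tree
num - num - n: 4 trees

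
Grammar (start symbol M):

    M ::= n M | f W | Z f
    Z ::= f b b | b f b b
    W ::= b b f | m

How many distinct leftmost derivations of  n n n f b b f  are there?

Parse trees for n n n f b b f:
  [M n [M n [M n [M f [W b b f]]]]]
  [M n [M n [M n [M [Z f b b] f]]]]

2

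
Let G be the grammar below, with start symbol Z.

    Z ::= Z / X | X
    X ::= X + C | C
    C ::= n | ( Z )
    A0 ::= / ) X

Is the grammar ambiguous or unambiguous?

Unambiguous

(A0 is unreachable from Z, so its rules don't affect L(Z).) This is a standard precedence ladder (Z over X over C), with each level left-recursive on its own operator ('/' at Z, '+' at X). That structure is LR(1), hence unambiguous.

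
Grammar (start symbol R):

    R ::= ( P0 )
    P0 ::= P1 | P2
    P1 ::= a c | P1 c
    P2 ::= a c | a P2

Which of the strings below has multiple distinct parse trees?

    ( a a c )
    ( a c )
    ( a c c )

( a c )

( a a c ): 1 tree
( a c ): 2 trees
( a c c ): 1 tree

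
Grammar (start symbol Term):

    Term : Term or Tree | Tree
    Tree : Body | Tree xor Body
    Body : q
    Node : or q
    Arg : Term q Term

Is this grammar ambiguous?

Only Term, Tree, Body are reachable from Term; ignoring the rest: Term → Term or Tree | Tree  ;  Tree → Tree xor Body | Body  — a left-associative chain with Body at the bottom. Each string factors uniquely by precedence.

Unambiguous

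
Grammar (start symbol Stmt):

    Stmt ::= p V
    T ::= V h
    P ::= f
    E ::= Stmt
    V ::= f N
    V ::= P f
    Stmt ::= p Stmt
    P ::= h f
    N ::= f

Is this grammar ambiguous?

Witness: p f f

Derivation 1: Stmt ⇒ p V ⇒ p f N ⇒ p f f
Derivation 2: Stmt ⇒ p V ⇒ p P f ⇒ p f f

Two distinct leftmost derivations for the same string.

Ambiguous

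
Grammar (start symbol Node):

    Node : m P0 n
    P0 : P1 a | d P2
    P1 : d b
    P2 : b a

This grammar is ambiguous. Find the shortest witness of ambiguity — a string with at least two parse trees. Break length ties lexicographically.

length 5: m d b a n has 2 parse trees

Two derivations of m d b a n:
  Node ⇒ m P0 n ⇒ m P1 a n ⇒ m d b a n
  Node ⇒ m P0 n ⇒ m d P2 n ⇒ m d b a n

m d b a n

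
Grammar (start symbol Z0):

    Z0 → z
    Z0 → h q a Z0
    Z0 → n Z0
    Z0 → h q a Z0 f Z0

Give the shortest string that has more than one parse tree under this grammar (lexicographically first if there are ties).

length 1: no string has ≥2 trees
length 2: no string has ≥2 trees
length 3: no string has ≥2 trees
length 4: no string has ≥2 trees
length 5: no string has ≥2 trees
length 6: no string has ≥2 trees
length 7: no string has ≥2 trees
length 8: no string has ≥2 trees
length 9: h q a h q a z f z has 2 parse trees

Two derivations of h q a h q a z f z:
  Z0 ⇒ h q a Z0 ⇒ h q a h q a Z0 f Z0 ⇒ h q a h q a z f Z0 ⇒ h q a h q a z f z
  Z0 ⇒ h q a Z0 f Z0 ⇒ h q a h q a Z0 f Z0 ⇒ h q a h q a z f Z0 ⇒ h q a h q a z f z

h q a h q a z f z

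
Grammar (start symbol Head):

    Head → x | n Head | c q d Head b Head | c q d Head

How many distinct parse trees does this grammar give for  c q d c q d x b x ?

2

Parse trees for c q d c q d x b x:
  [Head c q d [Head c q d [Head x]] b [Head x]]
  [Head c q d [Head c q d [Head x] b [Head x]]]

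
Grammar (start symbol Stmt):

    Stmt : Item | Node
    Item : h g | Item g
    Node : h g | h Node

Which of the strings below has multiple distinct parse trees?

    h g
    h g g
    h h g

h g

h g: 2 trees
h g g: 1 tree
h h g: 1 tree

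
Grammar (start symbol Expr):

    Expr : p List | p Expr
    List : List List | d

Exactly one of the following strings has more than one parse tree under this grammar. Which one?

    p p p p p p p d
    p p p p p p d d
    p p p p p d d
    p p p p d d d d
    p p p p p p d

p p p p d d d d

p p p p p p p d: 1 tree
p p p p p p d d: 1 tree
p p p p p d d: 1 tree
p p p p d d d d: 5 trees
p p p p p p d: 1 tree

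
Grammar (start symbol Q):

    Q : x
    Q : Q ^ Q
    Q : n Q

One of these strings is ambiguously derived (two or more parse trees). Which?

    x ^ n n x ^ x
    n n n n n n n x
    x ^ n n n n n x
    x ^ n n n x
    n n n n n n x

x ^ n n x ^ x

x ^ n n x ^ x: 4 trees
n n n n n n n x: 1 tree
x ^ n n n n n x: 1 tree
x ^ n n n x: 1 tree
n n n n n n x: 1 tree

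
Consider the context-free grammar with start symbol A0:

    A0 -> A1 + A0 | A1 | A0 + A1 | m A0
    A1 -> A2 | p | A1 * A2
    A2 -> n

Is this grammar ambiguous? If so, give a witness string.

Witness: n + n

Derivation 1: A0 ⇒ A1 + A0 ⇒ A2 + A0 ⇒ n + A0 ⇒ n + A1 ⇒ n + A2 ⇒ n + n
Derivation 2: A0 ⇒ A0 + A1 ⇒ A1 + A1 ⇒ A2 + A1 ⇒ n + A1 ⇒ n + A2 ⇒ n + n

Two distinct leftmost derivations for the same string.

Ambiguous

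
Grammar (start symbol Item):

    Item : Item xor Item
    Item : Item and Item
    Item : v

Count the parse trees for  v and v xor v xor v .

Parse trees for v and v xor v xor v:
  [Item [Item [Item v] and [Item v]] xor [Item [Item v] xor [Item v]]]
  [Item [Item [Item [Item v] and [Item v]] xor [Item v]] xor [Item v]]
  [Item [Item [Item v] and [Item [Item v] xor [Item v]]] xor [Item v]]
  [Item [Item v] and [Item [Item v] xor [Item [Item v] xor [Item v]]]]
  [Item [Item v] and [Item [Item [Item v] xor [Item v]] xor [Item v]]]

5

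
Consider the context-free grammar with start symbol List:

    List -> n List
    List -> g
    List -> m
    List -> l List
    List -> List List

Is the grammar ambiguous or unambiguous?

Witness: g g g

Derivation 1: List ⇒ List List ⇒ g List ⇒ g List List ⇒ g g List ⇒ g g g
Derivation 2: List ⇒ List List ⇒ List List List ⇒ g List List ⇒ g g List ⇒ g g g

Two distinct leftmost derivations for the same string.

Ambiguous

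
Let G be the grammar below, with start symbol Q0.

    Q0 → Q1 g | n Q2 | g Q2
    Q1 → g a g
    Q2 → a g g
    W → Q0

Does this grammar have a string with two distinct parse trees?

Witness: g a g g

Derivation 1: Q0 ⇒ Q1 g ⇒ g a g g
Derivation 2: Q0 ⇒ g Q2 ⇒ g a g g

Two distinct leftmost derivations for the same string.

Ambiguous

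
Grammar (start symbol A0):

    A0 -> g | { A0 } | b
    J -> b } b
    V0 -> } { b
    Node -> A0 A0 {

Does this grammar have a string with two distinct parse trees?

Unambiguous

Only A0 is reachable from A0; ignoring the rest: L(A0) is { openⁿ atom closeⁿ : n ≥ 0 }. The bracket depth fixes n, and the derivation is forced at every step.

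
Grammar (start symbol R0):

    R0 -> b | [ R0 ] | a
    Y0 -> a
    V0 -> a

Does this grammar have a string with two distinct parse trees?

(Y0, V0 are unreachable from R0, so their rules don't affect L(R0).) Each string is a nest of matched brackets around a single atom. An opening bracket forces the recursive rule; an atom forces the base rule.

Unambiguous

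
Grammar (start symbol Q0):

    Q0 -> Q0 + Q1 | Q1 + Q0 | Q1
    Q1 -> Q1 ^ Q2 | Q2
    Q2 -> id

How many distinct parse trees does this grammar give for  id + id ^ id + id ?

Parse trees for id + id ^ id + id:
  [Q0 [Q0 [Q0 [Q1 [Q2 id]]] + [Q1 [Q1 [Q2 id]] ^ [Q2 id]]] + [Q1 [Q2 id]]]
  [Q0 [Q0 [Q1 [Q2 id]] + [Q0 [Q1 [Q1 [Q2 id]] ^ [Q2 id]]]] + [Q1 [Q2 id]]]
  [Q0 [Q1 [Q2 id]] + [Q0 [Q0 [Q1 [Q1 [Q2 id]] ^ [Q2 id]]] + [Q1 [Q2 id]]]]
  [Q0 [Q1 [Q2 id]] + [Q0 [Q1 [Q1 [Q2 id]] ^ [Q2 id]] + [Q0 [Q1 [Q2 id]]]]]

4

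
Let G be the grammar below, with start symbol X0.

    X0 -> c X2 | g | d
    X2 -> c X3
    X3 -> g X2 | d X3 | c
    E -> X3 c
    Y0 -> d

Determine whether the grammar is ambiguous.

Unambiguous

(E, Y0 are unreachable from X0, so their rules don't affect L(X0).) The reachable rules are right-linear with at most one rule per (nonterminal, next-terminal) pair. Each input token forces the next rule, so parsing is deterministic.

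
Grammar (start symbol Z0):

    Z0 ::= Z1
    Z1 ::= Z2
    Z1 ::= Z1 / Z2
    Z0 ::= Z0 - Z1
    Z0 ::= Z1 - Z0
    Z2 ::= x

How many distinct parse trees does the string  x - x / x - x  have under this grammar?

Parse trees for x - x / x - x:
  [Z0 [Z0 [Z0 [Z1 [Z2 x]]] - [Z1 [Z1 [Z2 x]] / [Z2 x]]] - [Z1 [Z2 x]]]
  [Z0 [Z0 [Z1 [Z2 x]] - [Z0 [Z1 [Z1 [Z2 x]] / [Z2 x]]]] - [Z1 [Z2 x]]]
  [Z0 [Z1 [Z2 x]] - [Z0 [Z0 [Z1 [Z1 [Z2 x]] / [Z2 x]]] - [Z1 [Z2 x]]]]
  [Z0 [Z1 [Z2 x]] - [Z0 [Z1 [Z1 [Z2 x]] / [Z2 x]] - [Z0 [Z1 [Z2 x]]]]]

4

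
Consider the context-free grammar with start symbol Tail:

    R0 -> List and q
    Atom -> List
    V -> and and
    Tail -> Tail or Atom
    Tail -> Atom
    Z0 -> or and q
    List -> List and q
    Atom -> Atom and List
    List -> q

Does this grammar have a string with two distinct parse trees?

Ambiguous

Witness: q and q

Derivation 1: Tail ⇒ Atom ⇒ List ⇒ List and q ⇒ q and q
Derivation 2: Tail ⇒ Atom ⇒ Atom and List ⇒ List and List ⇒ q and List ⇒ q and q

Two distinct leftmost derivations for the same string.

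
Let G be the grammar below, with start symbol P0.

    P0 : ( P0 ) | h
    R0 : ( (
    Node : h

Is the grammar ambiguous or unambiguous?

Unambiguous

Only P0 is reachable from P0; ignoring the rest: Each string is a nest of matched brackets around a single atom. An opening bracket forces the recursive rule; an atom forces the base rule.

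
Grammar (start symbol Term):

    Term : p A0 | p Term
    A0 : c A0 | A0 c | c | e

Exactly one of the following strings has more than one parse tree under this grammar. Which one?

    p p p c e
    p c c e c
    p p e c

p p p c e: 1 tree
p c c e c: 3 trees
p p e c: 1 tree

p c c e c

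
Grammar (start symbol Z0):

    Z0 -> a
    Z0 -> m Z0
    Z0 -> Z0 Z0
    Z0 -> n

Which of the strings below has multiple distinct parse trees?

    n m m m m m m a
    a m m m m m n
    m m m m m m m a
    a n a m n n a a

a n a m n n a a

n m m m m m m a: 1 tree
a m m m m m n: 1 tree
m m m m m m m a: 1 tree
a n a m n n a a: 227 trees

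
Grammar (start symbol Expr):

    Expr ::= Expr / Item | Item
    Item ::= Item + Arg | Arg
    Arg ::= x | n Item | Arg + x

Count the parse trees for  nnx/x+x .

2

Parse trees for nnx/x+x:
  [Expr [Expr [Item [Arg n [Item [Arg n [Item [Arg x]]]]]]] / [Item [Item [Arg x]] + [Arg x]]]
  [Expr [Expr [Item [Arg n [Item [Arg n [Item [Arg x]]]]]]] / [Item [Arg [Arg x] + x]]]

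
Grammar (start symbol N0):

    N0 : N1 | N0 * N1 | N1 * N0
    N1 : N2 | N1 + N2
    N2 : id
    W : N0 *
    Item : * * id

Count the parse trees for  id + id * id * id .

Parse trees for id + id * id * id:
  [N0 [N0 [N0 [N1 [N1 [N2 id]] + [N2 id]]] * [N1 [N2 id]]] * [N1 [N2 id]]]
  [N0 [N0 [N1 [N1 [N2 id]] + [N2 id]] * [N0 [N1 [N2 id]]]] * [N1 [N2 id]]]
  [N0 [N1 [N1 [N2 id]] + [N2 id]] * [N0 [N0 [N1 [N2 id]]] * [N1 [N2 id]]]]
  [N0 [N1 [N1 [N2 id]] + [N2 id]] * [N0 [N1 [N2 id]] * [N0 [N1 [N2 id]]]]]

4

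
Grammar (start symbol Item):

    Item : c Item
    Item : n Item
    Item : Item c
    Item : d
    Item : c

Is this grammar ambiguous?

Witness: c c

Derivation 1: Item ⇒ c Item ⇒ c c
Derivation 2: Item ⇒ Item c ⇒ c c

Two distinct leftmost derivations for the same string.

Ambiguous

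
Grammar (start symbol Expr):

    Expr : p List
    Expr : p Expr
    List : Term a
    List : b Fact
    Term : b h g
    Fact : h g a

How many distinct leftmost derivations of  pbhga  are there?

Parse trees for pbhga:
  [Expr p [List [Term b h g] a]]
  [Expr p [List b [Fact h g a]]]

2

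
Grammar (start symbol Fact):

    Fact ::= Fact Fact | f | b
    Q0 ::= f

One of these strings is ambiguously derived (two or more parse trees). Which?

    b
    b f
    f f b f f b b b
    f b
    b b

b: 1 tree
b f: 1 tree
f f b f f b b b: 429 trees
f b: 1 tree
b b: 1 tree

f f b f f b b b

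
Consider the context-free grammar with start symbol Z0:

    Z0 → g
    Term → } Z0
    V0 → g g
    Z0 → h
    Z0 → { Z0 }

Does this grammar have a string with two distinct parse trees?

(V0, Term are unreachable from Z0, so their rules don't affect L(Z0).) L(Z0) is { openⁿ atom closeⁿ : n ≥ 0 }. The bracket depth fixes n, and the derivation is forced at every step.

Unambiguous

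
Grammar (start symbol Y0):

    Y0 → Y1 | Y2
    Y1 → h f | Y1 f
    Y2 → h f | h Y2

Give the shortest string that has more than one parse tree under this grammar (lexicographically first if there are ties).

length 2: h f has 2 parse trees

Two derivations of h f:
  Y0 ⇒ Y1 ⇒ h f
  Y0 ⇒ Y2 ⇒ h f

h f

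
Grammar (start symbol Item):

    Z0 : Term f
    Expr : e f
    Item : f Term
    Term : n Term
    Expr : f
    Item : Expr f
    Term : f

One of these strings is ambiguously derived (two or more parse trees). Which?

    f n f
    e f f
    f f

f n f: 1 tree
e f f: 1 tree
f f: 2 trees

f f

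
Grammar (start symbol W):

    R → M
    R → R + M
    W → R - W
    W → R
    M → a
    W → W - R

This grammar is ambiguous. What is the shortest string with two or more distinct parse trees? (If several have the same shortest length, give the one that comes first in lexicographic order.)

a - a

length 1: no string has ≥2 trees
length 3: a - a has 2 parse trees

Two derivations of a - a:
  W ⇒ R - W ⇒ M - W ⇒ a - W ⇒ a - R ⇒ a - M ⇒ a - a
  W ⇒ W - R ⇒ R - R ⇒ M - R ⇒ a - R ⇒ a - M ⇒ a - a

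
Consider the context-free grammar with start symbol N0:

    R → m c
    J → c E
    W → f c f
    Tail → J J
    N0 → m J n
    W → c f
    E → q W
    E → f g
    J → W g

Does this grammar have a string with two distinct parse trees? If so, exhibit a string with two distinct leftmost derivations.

Witness: m c f g n

Derivation 1: N0 ⇒ m J n ⇒ m c E n ⇒ m c f g n
Derivation 2: N0 ⇒ m J n ⇒ m W g n ⇒ m c f g n

Two distinct leftmost derivations for the same string.

Ambiguous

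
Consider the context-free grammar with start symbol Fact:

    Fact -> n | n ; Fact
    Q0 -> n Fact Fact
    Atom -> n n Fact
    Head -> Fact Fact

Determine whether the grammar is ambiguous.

Unambiguous

(Q0, Atom, Head are unreachable from Fact, so their rules don't affect L(Fact).) Right-recursive list with a separator: after each atom, whether the separator follows determines the rule. One parse per string.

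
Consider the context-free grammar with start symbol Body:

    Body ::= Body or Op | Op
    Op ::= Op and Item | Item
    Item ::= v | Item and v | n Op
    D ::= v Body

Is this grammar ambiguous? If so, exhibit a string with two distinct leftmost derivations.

Ambiguous

Witness: v and v

Derivation 1: Body ⇒ Op ⇒ Op and Item ⇒ Item and Item ⇒ v and Item ⇒ v and v
Derivation 2: Body ⇒ Op ⇒ Item ⇒ Item and v ⇒ v and v

Two distinct leftmost derivations for the same string.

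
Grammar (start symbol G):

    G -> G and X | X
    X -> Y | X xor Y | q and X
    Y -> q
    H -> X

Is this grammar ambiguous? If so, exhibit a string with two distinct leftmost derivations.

Witness: q and q

Derivation 1: G ⇒ G and X ⇒ X and X ⇒ Y and X ⇒ q and X ⇒ q and Y ⇒ q and q
Derivation 2: G ⇒ X ⇒ q and X ⇒ q and Y ⇒ q and q

Two distinct leftmost derivations for the same string.

Ambiguous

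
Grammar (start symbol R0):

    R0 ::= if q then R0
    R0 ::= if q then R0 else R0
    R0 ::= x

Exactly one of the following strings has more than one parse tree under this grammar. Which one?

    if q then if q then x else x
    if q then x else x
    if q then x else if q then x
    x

if q then if q then x else x: 2 trees
if q then x else x: 1 tree
if q then x else if q then x: 1 tree
x: 1 tree

if q then if q then x else x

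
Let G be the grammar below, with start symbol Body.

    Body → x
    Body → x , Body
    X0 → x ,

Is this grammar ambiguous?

Only Body is reachable from Body; ignoring the rest: The reachable grammar is A → atom sep A | atom. Each atom is followed by either the separator (recurse) or end-of-string (stop) — no choice point.

Unambiguous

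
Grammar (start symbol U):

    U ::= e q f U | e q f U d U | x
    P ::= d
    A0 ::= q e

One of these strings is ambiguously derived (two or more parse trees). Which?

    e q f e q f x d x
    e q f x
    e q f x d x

e q f e q f x d x

e q f e q f x d x: 2 trees
e q f x: 1 tree
e q f x d x: 1 tree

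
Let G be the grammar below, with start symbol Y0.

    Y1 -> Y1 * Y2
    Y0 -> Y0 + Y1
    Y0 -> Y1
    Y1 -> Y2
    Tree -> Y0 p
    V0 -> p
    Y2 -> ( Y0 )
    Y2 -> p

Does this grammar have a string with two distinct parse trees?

Only Y0, Y1, Y2 are reachable from Y0; ignoring the rest: The grammar is stratified — Y0 handles '+' (left-recursive), Y1 handles '*', Y2 atoms. Each operator has a fixed associativity and precedence level, so every string has one parse.

Unambiguous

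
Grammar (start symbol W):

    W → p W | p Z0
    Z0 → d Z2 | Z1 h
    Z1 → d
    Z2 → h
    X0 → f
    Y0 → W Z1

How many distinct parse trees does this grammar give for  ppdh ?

Parse trees for ppdh:
  [W p [W p [Z0 d [Z2 h]]]]
  [W p [W p [Z0 [Z1 d] h]]]

2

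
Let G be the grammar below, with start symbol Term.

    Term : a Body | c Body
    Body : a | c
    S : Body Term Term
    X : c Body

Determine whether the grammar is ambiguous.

Unambiguous

Only Term, Body are reachable from Term; ignoring the rest: Each reachable nonterminal has at most one production per leading terminal, and all productions are right-linear; the derivation is determined token-by-token.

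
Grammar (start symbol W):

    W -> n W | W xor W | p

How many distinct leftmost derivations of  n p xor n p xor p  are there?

7

Parse trees for n p xor n p xor p:
  [W n [W [W p] xor [W n [W [W p] xor [W p]]]]]
  [W n [W [W p] xor [W [W n [W p]] xor [W p]]]]
  [W n [W [W [W p] xor [W n [W p]]] xor [W p]]]
  [W [W n [W p]] xor [W n [W [W p] xor [W p]]]]
  [W [W n [W p]] xor [W [W n [W p]] xor [W p]]]
  [W [W n [W [W p] xor [W n [W p]]]] xor [W p]]
  [W [W [W n [W p]] xor [W n [W p]]] xor [W p]]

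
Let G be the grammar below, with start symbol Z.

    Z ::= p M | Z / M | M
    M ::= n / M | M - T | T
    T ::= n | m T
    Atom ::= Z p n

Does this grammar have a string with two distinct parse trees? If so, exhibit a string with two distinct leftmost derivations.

Ambiguous

Witness: n / n

Derivation 1: Z ⇒ Z / M ⇒ M / M ⇒ T / M ⇒ n / M ⇒ n / T ⇒ n / n
Derivation 2: Z ⇒ M ⇒ n / M ⇒ n / T ⇒ n / n

Two distinct leftmost derivations for the same string.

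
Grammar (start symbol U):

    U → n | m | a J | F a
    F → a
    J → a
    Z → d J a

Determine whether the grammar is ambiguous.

Ambiguous

Witness: a a

Derivation 1: U ⇒ a J ⇒ a a
Derivation 2: U ⇒ F a ⇒ a a

Two distinct leftmost derivations for the same string.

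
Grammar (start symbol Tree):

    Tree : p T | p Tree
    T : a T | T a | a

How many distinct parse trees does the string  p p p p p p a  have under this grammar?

1

Parse trees for p p p p p p a:
  [Tree p [Tree p [Tree p [Tree p [Tree p [Tree p [T a]]]]]]]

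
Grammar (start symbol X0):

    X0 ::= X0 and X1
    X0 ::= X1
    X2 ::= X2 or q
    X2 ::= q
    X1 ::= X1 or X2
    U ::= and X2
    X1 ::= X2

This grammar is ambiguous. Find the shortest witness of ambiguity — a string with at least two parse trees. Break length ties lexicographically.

q or q

length 1: no string has ≥2 trees
length 3: q or q has 2 parse trees

Two derivations of q or q:
  X0 ⇒ X1 ⇒ X1 or X2 ⇒ X2 or X2 ⇒ q or X2 ⇒ q or q
  X0 ⇒ X1 ⇒ X2 ⇒ X2 or q ⇒ q or q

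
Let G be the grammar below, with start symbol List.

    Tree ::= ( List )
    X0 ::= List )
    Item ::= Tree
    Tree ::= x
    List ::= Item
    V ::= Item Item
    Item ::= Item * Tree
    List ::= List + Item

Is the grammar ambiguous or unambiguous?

Only List, Item, Tree are reachable from List; ignoring the rest: This is a standard precedence ladder (List over Item over Tree), with each level left-recursive on its own operator ('+' at List, '*' at Item). That structure is LR(1), hence unambiguous.

Unambiguous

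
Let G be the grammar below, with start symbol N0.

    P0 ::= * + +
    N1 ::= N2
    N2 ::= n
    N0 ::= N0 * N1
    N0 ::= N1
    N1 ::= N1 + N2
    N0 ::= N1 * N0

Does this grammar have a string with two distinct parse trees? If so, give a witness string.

Witness: n * n

Derivation 1: N0 ⇒ N0 * N1 ⇒ N1 * N1 ⇒ N2 * N1 ⇒ n * N1 ⇒ n * N2 ⇒ n * n
Derivation 2: N0 ⇒ N1 * N0 ⇒ N2 * N0 ⇒ n * N0 ⇒ n * N1 ⇒ n * N2 ⇒ n * n

Two distinct leftmost derivations for the same string.

Ambiguous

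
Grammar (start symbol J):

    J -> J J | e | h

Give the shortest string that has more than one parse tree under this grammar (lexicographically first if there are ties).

length 1: no string has ≥2 trees
length 2: no string has ≥2 trees
length 3: e e e has 2 parse trees

Two derivations of e e e:
  J ⇒ J J ⇒ J J J ⇒ e J J ⇒ e e J ⇒ e e e
  J ⇒ J J ⇒ e J ⇒ e J J ⇒ e e J ⇒ e e e

e e e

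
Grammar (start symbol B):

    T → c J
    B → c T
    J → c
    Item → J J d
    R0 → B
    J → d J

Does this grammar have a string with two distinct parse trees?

Unambiguous

(R0, Item are unreachable from B, so their rules don't affect L(B).) Each reachable nonterminal has at most one production per leading terminal, and all productions are right-linear; the derivation is determined token-by-token.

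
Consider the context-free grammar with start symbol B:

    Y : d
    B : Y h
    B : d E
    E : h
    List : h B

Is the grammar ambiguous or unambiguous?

Ambiguous

Witness: d h

Derivation 1: B ⇒ Y h ⇒ d h
Derivation 2: B ⇒ d E ⇒ d h

Two distinct leftmost derivations for the same string.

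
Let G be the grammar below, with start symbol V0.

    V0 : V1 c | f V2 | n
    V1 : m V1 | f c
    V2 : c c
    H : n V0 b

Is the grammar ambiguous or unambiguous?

Witness: f c c

Derivation 1: V0 ⇒ V1 c ⇒ f c c
Derivation 2: V0 ⇒ f V2 ⇒ f c c

Two distinct leftmost derivations for the same string.

Ambiguous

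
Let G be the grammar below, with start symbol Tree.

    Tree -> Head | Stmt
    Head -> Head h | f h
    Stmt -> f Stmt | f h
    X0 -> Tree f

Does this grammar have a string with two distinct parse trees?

Ambiguous

Witness: f h

Derivation 1: Tree ⇒ Head ⇒ f h
Derivation 2: Tree ⇒ Stmt ⇒ f h

Two distinct leftmost derivations for the same string.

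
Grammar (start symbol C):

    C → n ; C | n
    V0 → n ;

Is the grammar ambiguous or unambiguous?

(V0 is unreachable from C, so its rules don't affect L(C).) Right-recursive list with a separator: after each atom, whether the separator follows determines the rule. One parse per string.

Unambiguous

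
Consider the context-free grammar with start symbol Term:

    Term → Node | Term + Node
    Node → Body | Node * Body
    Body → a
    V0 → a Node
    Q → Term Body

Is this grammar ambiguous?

Unambiguous

Only Term, Node, Body are reachable from Term; ignoring the rest: The grammar is stratified — Term handles '+' (left-recursive), Node handles '*', Body atoms. Each operator has a fixed associativity and precedence level, so every string has one parse.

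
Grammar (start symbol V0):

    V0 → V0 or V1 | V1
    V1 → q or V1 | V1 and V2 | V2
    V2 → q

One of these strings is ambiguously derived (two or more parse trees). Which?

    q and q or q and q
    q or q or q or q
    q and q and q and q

q and q or q and q: 1 tree
q or q or q or q: 8 trees
q and q and q and q: 1 tree

q or q or q or q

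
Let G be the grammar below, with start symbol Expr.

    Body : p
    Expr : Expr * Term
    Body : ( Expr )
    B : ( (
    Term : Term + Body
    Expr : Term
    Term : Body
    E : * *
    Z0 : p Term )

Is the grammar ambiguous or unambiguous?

Unambiguous

(Z0, E, B are unreachable from Expr, so their rules don't affect L(Expr).) The grammar is stratified — Expr handles '*' (left-recursive), Term handles '+', Body atoms. Each operator has a fixed associativity and precedence level, so every string has one parse.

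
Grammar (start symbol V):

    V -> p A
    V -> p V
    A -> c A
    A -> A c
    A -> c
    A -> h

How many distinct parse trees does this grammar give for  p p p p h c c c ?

1

Parse trees for p p p p h c c c:
  [V p [V p [V p [V p [A [A [A [A h] c] c] c]]]]]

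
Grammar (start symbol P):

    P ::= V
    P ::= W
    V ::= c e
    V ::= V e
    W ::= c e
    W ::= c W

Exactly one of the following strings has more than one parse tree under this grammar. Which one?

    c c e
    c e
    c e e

c e

c c e: 1 tree
c e: 2 trees
c e e: 1 tree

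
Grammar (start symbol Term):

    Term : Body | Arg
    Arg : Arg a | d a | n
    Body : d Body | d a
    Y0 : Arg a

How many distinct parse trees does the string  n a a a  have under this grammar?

1

Parse trees for n a a a:
  [Term [Arg [Arg [Arg [Arg n] a] a] a]]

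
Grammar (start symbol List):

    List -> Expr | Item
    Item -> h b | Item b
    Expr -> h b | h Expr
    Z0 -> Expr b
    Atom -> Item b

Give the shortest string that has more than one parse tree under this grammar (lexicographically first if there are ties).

h b

length 2: h b has 2 parse trees

Two derivations of h b:
  List ⇒ Expr ⇒ h b
  List ⇒ Item ⇒ h b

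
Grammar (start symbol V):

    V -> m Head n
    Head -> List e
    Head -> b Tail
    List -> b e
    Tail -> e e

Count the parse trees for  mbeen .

2

Parse trees for mbeen:
  [V m [Head [List b e] e] n]
  [V m [Head b [Tail e e]] n]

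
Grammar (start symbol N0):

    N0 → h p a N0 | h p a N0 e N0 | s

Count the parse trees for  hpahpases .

Parse trees for hpahpases:
  [N0 h p a [N0 h p a [N0 s] e [N0 s]]]
  [N0 h p a [N0 h p a [N0 s]] e [N0 s]]

2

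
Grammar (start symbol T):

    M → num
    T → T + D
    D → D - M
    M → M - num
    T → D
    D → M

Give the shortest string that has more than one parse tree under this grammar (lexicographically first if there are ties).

num - num

length 1: no string has ≥2 trees
length 3: num - num has 2 parse trees

Two derivations of num - num:
  T ⇒ D ⇒ D - M ⇒ M - M ⇒ num - M ⇒ num - num
  T ⇒ D ⇒ M ⇒ M - num ⇒ num - num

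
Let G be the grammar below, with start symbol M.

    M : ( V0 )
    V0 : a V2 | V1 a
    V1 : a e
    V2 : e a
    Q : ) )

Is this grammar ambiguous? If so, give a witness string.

Ambiguous

Witness: ( a e a )

Derivation 1: M ⇒ ( V0 ) ⇒ ( a V2 ) ⇒ ( a e a )
Derivation 2: M ⇒ ( V0 ) ⇒ ( V1 a ) ⇒ ( a e a )

Two distinct leftmost derivations for the same string.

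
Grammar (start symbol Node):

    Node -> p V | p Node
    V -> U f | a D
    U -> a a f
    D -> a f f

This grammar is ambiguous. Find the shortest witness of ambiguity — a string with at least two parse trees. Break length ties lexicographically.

length 5: p a a f f has 2 parse trees

Two derivations of p a a f f:
  Node ⇒ p V ⇒ p U f ⇒ p a a f f
  Node ⇒ p V ⇒ p a D ⇒ p a a f f

p a a f f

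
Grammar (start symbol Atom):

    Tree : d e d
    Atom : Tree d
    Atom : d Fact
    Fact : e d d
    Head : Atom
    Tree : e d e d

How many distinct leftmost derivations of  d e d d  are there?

Parse trees for d e d d:
  [Atom [Tree d e d] d]
  [Atom d [Fact e d d]]

2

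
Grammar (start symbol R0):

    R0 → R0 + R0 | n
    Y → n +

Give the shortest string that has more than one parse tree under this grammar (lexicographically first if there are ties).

n + n + n

length 1: no string has ≥2 trees
length 3: no string has ≥2 trees
length 5: n + n + n has 2 parse trees

Two derivations of n + n + n:
  R0 ⇒ R0 + R0 ⇒ R0 + R0 + R0 ⇒ n + R0 + R0 ⇒ n + n + R0 ⇒ n + n + n
  R0 ⇒ R0 + R0 ⇒ n + R0 ⇒ n + R0 + R0 ⇒ n + n + R0 ⇒ n + n + n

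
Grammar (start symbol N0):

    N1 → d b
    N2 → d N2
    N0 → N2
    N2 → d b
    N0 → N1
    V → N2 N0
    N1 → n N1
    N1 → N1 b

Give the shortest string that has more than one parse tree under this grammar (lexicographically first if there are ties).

d b

length 2: d b has 2 parse trees

Two derivations of d b:
  N0 ⇒ N2 ⇒ d b
  N0 ⇒ N1 ⇒ d b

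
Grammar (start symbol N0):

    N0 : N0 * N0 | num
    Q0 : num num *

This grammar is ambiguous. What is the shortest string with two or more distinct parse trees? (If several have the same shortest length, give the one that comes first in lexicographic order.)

length 1: no string has ≥2 trees
length 3: no string has ≥2 trees
length 5: num * num * num has 2 parse trees

Two derivations of num * num * num:
  N0 ⇒ N0 * N0 ⇒ N0 * N0 * N0 ⇒ num * N0 * N0 ⇒ num * num * N0 ⇒ num * num * num
  N0 ⇒ N0 * N0 ⇒ num * N0 ⇒ num * N0 * N0 ⇒ num * num * N0 ⇒ num * num * num

num * num * num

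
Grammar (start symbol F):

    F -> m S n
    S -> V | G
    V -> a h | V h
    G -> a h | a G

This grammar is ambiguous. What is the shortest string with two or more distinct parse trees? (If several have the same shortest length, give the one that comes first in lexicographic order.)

length 4: m a h n has 2 parse trees

Two derivations of m a h n:
  F ⇒ m S n ⇒ m V n ⇒ m a h n
  F ⇒ m S n ⇒ m G n ⇒ m a h n

m a h n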